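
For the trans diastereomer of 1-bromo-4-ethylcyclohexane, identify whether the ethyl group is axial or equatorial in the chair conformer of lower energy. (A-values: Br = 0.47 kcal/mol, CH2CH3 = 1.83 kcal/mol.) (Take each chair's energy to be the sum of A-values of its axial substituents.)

equatorial

C1 and C4 have opposite parity, so for the trans isomer the two substituents are e,e in one chair and a,a in the other.
Chair I (bromo axial, ethyl axial): E = 2.30 kcal/mol.
Chair II (bromo equatorial, ethyl equatorial): E = 0.00 kcal/mol.
Chair II is the more stable (lower-energy) conformer, and in that chair the ethyl group is equatorial.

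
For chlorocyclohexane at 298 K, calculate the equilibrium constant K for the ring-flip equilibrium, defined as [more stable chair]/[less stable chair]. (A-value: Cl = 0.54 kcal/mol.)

One chair has the chloro group axial (E = 0.54 kcal/mol) and the other has it equatorial (E = 0).
ΔG = 0.54 kcal/mol between the two chairs.
K = exp(ΔG/RT) with R = 1.987×10⁻³ kcal mol⁻¹ K⁻¹ and T = 298 K gives K ≈ 2.49.

K ≈ 2.49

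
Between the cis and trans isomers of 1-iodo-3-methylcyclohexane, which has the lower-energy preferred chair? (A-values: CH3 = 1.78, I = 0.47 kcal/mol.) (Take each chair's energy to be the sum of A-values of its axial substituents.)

cis

At 1,3 positions (parity same): cis → (e,e or a,a); trans → (a,e or e,a).
Best chair for cis: E = 0.00 kcal/mol; best chair for trans: E = 0.47 kcal/mol.
The cis isomer is lower by 0.47 kcal/mol.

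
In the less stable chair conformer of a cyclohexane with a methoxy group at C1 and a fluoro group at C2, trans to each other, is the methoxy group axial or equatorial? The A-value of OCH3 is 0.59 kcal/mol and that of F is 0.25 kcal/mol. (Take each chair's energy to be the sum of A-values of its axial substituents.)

C1 and C2 have opposite parity, so for the trans isomer the two substituents are e,e in one chair and a,a in the other.
Chair I (methoxy axial, fluoro axial): E = 0.84 kcal/mol.
Chair II (methoxy equatorial, fluoro equatorial): E = 0.00 kcal/mol.
Chair I is the less stable (higher-energy) conformer, and in that chair the methoxy group is axial.

axial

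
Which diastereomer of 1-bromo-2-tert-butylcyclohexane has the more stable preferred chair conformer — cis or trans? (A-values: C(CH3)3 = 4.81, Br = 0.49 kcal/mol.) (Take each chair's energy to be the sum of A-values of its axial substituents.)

trans

At 1,2 positions (parity opposite): cis → (a,e or e,a); trans → (e,e or a,a).
Best chair for cis: E = 0.49 kcal/mol; best chair for trans: E = 0.00 kcal/mol.
The trans isomer is lower by 0.49 kcal/mol.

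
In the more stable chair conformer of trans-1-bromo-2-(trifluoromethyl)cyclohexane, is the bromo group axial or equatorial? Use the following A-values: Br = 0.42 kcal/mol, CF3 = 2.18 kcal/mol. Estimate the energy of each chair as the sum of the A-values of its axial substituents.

equatorial

C1 and C2 have opposite parity, so for the trans isomer the two substituents are e,e in one chair and a,a in the other.
Chair I (bromo axial, trifluoromethyl axial): E = 2.60 kcal/mol.
Chair II (bromo equatorial, trifluoromethyl equatorial): E = 0.00 kcal/mol.
Chair II is the more stable (lower-energy) conformer, and in that chair the bromo group is equatorial.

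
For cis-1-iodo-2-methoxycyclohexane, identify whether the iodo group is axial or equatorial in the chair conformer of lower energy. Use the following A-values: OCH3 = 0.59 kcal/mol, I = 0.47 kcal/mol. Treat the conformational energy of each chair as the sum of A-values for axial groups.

C1 and C2 have opposite parity, so for the cis isomer the two substituents are one axial and one equatorial in each chair.
Chair I (methoxy axial, iodo equatorial): E = 0.59 kcal/mol.
Chair II (methoxy equatorial, iodo axial): E = 0.47 kcal/mol.
Chair II is the more stable (lower-energy) conformer, and in that chair the iodo group is axial.

axial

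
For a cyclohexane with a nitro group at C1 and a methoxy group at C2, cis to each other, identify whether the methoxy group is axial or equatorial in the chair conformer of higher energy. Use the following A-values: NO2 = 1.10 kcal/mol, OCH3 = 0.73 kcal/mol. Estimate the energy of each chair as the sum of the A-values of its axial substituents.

equatorial

C1 and C2 have opposite parity, so for the cis isomer the two substituents are one axial and one equatorial in each chair.
Chair I (nitro axial, methoxy equatorial): E = 1.10 kcal/mol.
Chair II (nitro equatorial, methoxy axial): E = 0.73 kcal/mol.
Chair I is the less stable (higher-energy) conformer, and in that chair the methoxy group is equatorial.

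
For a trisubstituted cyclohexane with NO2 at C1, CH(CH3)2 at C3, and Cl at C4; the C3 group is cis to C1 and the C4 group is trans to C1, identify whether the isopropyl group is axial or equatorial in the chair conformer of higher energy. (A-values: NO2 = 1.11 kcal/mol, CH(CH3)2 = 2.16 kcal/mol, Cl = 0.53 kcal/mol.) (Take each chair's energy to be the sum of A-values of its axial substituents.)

axial

Chair I (nitro axial, isopropyl axial, chloro axial): E = 3.80 kcal/mol.
Chair II (nitro equatorial, isopropyl equatorial, chloro equatorial): E = 0.00 kcal/mol.
Chair I is the less stable (higher-energy) conformer, and in that chair the isopropyl group is axial.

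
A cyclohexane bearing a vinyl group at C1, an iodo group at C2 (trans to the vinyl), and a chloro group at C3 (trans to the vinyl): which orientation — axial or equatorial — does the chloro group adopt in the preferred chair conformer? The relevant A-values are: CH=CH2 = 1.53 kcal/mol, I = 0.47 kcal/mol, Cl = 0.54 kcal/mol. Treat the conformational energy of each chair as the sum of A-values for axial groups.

axial

Chair I (vinyl axial, iodo axial, chloro equatorial): E = 2.00 kcal/mol.
Chair II (vinyl equatorial, iodo equatorial, chloro axial): E = 0.54 kcal/mol.
Chair II is the more stable (lower-energy) conformer, and in that chair the chloro group is axial.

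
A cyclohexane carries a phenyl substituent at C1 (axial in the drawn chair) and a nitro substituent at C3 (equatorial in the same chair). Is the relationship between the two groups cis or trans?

trans

C1 and C3 have the same parity, so their axial bonds point in the same direction.
With same-parity carbons, two substituents on the same face are both axial or both equatorial; opposite faces give one of each.
Here the groups are axial/equatorial → opposite face → trans.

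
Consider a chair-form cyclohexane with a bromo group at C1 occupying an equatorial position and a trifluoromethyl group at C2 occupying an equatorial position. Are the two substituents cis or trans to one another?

trans

C1 and C2 have opposite parity, so their axial bonds point in opposite directions.
With opposite-parity carbons, two substituents on the same face are one axial and one equatorial; opposite faces give both axial or both equatorial.
Here the groups are equatorial/equatorial → opposite face → trans.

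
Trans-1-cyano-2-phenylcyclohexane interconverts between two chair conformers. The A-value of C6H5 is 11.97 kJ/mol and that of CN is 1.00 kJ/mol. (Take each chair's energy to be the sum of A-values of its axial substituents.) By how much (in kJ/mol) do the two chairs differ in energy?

C1 and C2 have opposite parity, so for the trans isomer the two substituents are e,e in one chair and a,a in the other.
Chair I (phenyl axial, cyano axial): E = 12.97 kJ/mol.
Chair II (phenyl equatorial, cyano equatorial): E = 0.00 kJ/mol.
ΔE = 12.97 − 0.00 = 12.97 kJ/mol; chair II is more stable.

12.97 kJ/mol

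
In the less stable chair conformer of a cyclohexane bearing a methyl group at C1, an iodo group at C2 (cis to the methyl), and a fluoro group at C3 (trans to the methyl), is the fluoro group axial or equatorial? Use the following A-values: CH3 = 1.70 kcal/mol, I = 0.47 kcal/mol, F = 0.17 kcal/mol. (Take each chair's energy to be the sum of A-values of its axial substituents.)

equatorial

Chair I (methyl axial, iodo equatorial, fluoro equatorial): E = 1.70 kcal/mol.
Chair II (methyl equatorial, iodo axial, fluoro axial): E = 0.64 kcal/mol.
Chair I is the less stable (higher-energy) conformer, and in that chair the fluoro group is equatorial.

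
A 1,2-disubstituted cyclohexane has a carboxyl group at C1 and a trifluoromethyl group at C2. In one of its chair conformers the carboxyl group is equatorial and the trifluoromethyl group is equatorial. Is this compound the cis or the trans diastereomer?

C1 and C2 have opposite parity, so their axial bonds point in opposite directions.
With opposite-parity carbons, two substituents on the same face are one axial and one equatorial; opposite faces give both axial or both equatorial.
Here the groups are equatorial/equatorial → opposite face → trans.

trans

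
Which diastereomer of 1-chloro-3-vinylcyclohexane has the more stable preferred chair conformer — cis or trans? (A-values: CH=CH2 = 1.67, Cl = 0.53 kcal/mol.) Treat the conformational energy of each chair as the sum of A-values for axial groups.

At 1,3 positions (parity same): cis → (e,e or a,a); trans → (a,e or e,a).
Best chair for cis: E = 0.00 kcal/mol; best chair for trans: E = 0.53 kcal/mol.
The cis isomer is lower by 0.53 kcal/mol.

cis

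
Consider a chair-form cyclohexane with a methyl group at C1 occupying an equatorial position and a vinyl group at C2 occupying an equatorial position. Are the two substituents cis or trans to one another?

C1 and C2 have opposite parity, so their axial bonds point in opposite directions.
With opposite-parity carbons, two substituents on the same face are one axial and one equatorial; opposite faces give both axial or both equatorial.
Here the groups are equatorial/equatorial → opposite face → trans.

trans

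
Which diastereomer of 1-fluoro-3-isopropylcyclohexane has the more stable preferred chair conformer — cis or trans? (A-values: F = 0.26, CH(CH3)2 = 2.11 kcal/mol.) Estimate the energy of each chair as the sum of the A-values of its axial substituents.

At 1,3 positions (parity same): cis → (e,e or a,a); trans → (a,e or e,a).
Best chair for cis: E = 0.00 kcal/mol; best chair for trans: E = 0.26 kcal/mol.
The cis isomer is lower by 0.26 kcal/mol.

cis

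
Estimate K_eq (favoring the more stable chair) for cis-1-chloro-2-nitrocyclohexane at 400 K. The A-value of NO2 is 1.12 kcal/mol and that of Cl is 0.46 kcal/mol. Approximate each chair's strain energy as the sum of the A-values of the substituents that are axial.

C1 and C2 have opposite parity, so for the cis isomer the two substituents are one axial and one equatorial in each chair.
Chair I (nitro axial, chloro equatorial): E = 1.12 kcal/mol; chair II (nitro equatorial, chloro axial): E = 0.46 kcal/mol.
ΔG = 0.66 kcal/mol between the two chairs.
K = exp(ΔG/RT) with R = 1.987×10⁻³ kcal mol⁻¹ K⁻¹ and T = 400 K gives K ≈ 2.29.

K ≈ 2.29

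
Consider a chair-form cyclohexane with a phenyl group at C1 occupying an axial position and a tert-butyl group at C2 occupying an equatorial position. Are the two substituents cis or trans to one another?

cis

C1 and C2 have opposite parity, so their axial bonds point in opposite directions.
With opposite-parity carbons, two substituents on the same face are one axial and one equatorial; opposite faces give both axial or both equatorial.
Here the groups are axial/equatorial → same face → cis.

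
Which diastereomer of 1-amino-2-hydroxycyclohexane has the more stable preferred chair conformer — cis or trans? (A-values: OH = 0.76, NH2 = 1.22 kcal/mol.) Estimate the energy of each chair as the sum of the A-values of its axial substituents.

trans

At 1,2 positions (parity opposite): cis → (a,e or e,a); trans → (e,e or a,a).
Best chair for cis: E = 0.76 kcal/mol; best chair for trans: E = 0.00 kcal/mol.
The trans isomer is lower by 0.76 kcal/mol.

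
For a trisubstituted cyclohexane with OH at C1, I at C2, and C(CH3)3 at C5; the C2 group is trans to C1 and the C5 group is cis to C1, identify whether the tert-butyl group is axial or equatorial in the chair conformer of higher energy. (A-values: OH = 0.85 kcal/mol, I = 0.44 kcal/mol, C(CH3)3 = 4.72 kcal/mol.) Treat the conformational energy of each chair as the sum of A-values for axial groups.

Chair I (hydroxyl axial, iodo axial, tert-butyl axial): E = 6.01 kcal/mol.
Chair II (hydroxyl equatorial, iodo equatorial, tert-butyl equatorial): E = 0.00 kcal/mol.
Chair I is the less stable (higher-energy) conformer, and in that chair the tert-butyl group is axial.

axial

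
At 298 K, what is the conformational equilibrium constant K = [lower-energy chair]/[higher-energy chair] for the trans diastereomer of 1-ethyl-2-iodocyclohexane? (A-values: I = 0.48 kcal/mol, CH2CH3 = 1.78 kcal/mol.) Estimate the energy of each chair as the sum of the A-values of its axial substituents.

C1 and C2 have opposite parity, so for the trans isomer the two substituents are e,e in one chair and a,a in the other.
Chair I (iodo axial, ethyl axial): E = 2.26 kcal/mol; chair II (iodo equatorial, ethyl equatorial): E = 0.00 kcal/mol.
ΔG = 2.26 kcal/mol between the two chairs.
K = exp(ΔG/RT) with R = 1.987×10⁻³ kcal mol⁻¹ K⁻¹ and T = 298 K gives K ≈ 45.5.

K ≈ 45.5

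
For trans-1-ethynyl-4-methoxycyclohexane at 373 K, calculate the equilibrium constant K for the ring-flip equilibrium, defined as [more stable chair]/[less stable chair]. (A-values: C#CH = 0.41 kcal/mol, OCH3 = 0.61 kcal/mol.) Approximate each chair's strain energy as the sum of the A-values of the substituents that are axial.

C1 and C4 have opposite parity, so for the trans isomer the two substituents are e,e in one chair and a,a in the other.
Chair I (ethynyl axial, methoxy axial): E = 1.02 kcal/mol; chair II (ethynyl equatorial, methoxy equatorial): E = 0.00 kcal/mol.
ΔG = 1.02 kcal/mol between the two chairs.
K = exp(ΔG/RT) with R = 1.987×10⁻³ kcal mol⁻¹ K⁻¹ and T = 373 K gives K ≈ 3.96.

K ≈ 3.96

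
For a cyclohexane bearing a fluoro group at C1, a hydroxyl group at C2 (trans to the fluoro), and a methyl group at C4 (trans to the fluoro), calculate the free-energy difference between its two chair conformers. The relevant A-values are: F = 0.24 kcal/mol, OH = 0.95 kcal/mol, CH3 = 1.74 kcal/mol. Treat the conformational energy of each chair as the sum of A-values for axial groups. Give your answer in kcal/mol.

2.93 kcal/mol

Chair I (fluoro axial, hydroxyl axial, methyl axial): E = 2.93 kcal/mol.
Chair II (fluoro equatorial, hydroxyl equatorial, methyl equatorial): E = 0.00 kcal/mol.
ΔE = 2.93 − 0.00 = 2.93 kcal/mol; chair II is more stable.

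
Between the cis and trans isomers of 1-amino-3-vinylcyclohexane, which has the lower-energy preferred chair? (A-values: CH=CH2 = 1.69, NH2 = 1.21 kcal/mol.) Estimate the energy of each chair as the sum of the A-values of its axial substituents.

cis

At 1,3 positions (parity same): cis → (e,e or a,a); trans → (a,e or e,a).
Best chair for cis: E = 0.00 kcal/mol; best chair for trans: E = 1.21 kcal/mol.
The cis isomer is lower by 1.21 kcal/mol.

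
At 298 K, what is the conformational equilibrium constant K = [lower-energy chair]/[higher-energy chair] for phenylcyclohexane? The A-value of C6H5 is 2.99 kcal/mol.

One chair has the phenyl group axial (E = 2.99 kcal/mol) and the other has it equatorial (E = 0).
ΔG = 2.99 kcal/mol between the two chairs.
K = exp(ΔG/RT) with R = 1.987×10⁻³ kcal mol⁻¹ K⁻¹ and T = 298 K gives K ≈ 156.

K ≈ 156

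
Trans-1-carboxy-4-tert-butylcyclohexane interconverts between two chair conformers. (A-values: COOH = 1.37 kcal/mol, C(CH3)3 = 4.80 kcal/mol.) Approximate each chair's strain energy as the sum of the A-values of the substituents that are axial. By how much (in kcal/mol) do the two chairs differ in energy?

6.17 kcal/mol

C1 and C4 have opposite parity, so for the trans isomer the two substituents are e,e in one chair and a,a in the other.
Chair I (carboxyl axial, tert-butyl axial): E = 6.17 kcal/mol.
Chair II (carboxyl equatorial, tert-butyl equatorial): E = 0.00 kcal/mol.
ΔE = 6.17 − 0.00 = 6.17 kcal/mol; chair II is more stable.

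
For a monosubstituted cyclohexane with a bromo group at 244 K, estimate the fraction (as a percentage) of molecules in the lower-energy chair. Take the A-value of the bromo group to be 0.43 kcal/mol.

One chair has the bromo group axial (E = 0.43 kcal/mol) and the other has it equatorial (E = 0).
ΔG = 0.43 kcal/mol between the two chairs.
K = exp(ΔG/RT) with R = 1.987×10⁻³ kcal mol⁻¹ K⁻¹ and T = 244 K gives K ≈ 2.43.
Fraction in the lower-energy chair = K/(K+1) = 70.8%.

70.8%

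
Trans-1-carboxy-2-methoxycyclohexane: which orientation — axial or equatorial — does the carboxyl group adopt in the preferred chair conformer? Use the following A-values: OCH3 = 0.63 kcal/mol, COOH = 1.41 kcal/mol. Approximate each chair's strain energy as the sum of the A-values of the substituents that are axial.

C1 and C2 have opposite parity, so for the trans isomer the two substituents are e,e in one chair and a,a in the other.
Chair I (methoxy axial, carboxyl axial): E = 2.04 kcal/mol.
Chair II (methoxy equatorial, carboxyl equatorial): E = 0.00 kcal/mol.
Chair II is the more stable (lower-energy) conformer, and in that chair the carboxyl group is equatorial.

equatorial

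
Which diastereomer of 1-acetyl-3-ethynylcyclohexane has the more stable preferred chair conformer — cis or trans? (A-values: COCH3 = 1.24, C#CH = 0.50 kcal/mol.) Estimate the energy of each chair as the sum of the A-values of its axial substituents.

At 1,3 positions (parity same): cis → (e,e or a,a); trans → (a,e or e,a).
Best chair for cis: E = 0.00 kcal/mol; best chair for trans: E = 0.50 kcal/mol.
The cis isomer is lower by 0.50 kcal/mol.

cis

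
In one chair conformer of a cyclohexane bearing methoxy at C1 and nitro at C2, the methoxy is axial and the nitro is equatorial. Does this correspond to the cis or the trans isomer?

cis

C1 and C2 have opposite parity, so their axial bonds point in opposite directions.
With opposite-parity carbons, two substituents on the same face are one axial and one equatorial; opposite faces give both axial or both equatorial.
Here the groups are axial/equatorial → same face → cis.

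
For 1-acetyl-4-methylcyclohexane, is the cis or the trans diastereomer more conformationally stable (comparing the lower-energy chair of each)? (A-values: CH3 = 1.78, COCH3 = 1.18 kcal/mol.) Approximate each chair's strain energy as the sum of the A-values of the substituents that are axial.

At 1,4 positions (parity opposite): cis → (a,e or e,a); trans → (e,e or a,a).
Best chair for cis: E = 1.18 kcal/mol; best chair for trans: E = 0.00 kcal/mol.
The trans isomer is lower by 1.18 kcal/mol.

trans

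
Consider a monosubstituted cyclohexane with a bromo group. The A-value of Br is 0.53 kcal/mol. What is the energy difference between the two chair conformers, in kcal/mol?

0.53 kcal/mol

A monosubstituted cyclohexane has one chair with the bromo group axial (E = A = 0.53 kcal/mol) and one with it equatorial (E = 0).
ΔE = 0.53 − 0 = 0.53 kcal/mol.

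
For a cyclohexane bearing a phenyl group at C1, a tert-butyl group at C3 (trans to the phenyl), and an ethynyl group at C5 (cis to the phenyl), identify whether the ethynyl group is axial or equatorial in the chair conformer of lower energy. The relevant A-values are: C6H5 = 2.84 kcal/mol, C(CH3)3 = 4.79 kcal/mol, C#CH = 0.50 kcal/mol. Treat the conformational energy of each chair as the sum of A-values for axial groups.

Chair I (phenyl axial, tert-butyl equatorial, ethynyl axial): E = 3.34 kcal/mol.
Chair II (phenyl equatorial, tert-butyl axial, ethynyl equatorial): E = 4.79 kcal/mol.
Chair I is the more stable (lower-energy) conformer, and in that chair the ethynyl group is axial.

axial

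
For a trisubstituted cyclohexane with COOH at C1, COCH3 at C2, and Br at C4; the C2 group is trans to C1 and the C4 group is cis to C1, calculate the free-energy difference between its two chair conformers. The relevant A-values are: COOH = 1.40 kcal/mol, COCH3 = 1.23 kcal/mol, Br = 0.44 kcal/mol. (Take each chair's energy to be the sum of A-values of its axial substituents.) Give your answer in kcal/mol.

Chair I (carboxyl axial, acetyl axial, bromo equatorial): E = 2.63 kcal/mol.
Chair II (carboxyl equatorial, acetyl equatorial, bromo axial): E = 0.44 kcal/mol.
ΔE = 2.63 − 0.44 = 2.19 kcal/mol; chair II is more stable.

2.19 kcal/mol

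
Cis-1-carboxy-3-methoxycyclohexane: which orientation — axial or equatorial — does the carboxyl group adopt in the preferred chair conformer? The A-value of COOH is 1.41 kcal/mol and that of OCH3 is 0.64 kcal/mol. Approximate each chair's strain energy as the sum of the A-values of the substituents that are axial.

C1 and C3 have the same parity, so for the cis isomer the two substituents are e,e in one chair and a,a in the other.
Chair I (carboxyl axial, methoxy axial): E = 2.05 kcal/mol.
Chair II (carboxyl equatorial, methoxy equatorial): E = 0.00 kcal/mol.
Chair II is the more stable (lower-energy) conformer, and in that chair the carboxyl group is equatorial.

equatorial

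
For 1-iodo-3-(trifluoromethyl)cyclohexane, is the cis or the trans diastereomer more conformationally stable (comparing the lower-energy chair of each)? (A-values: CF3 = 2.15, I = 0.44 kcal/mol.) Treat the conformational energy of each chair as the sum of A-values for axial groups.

At 1,3 positions (parity same): cis → (e,e or a,a); trans → (a,e or e,a).
Best chair for cis: E = 0.00 kcal/mol; best chair for trans: E = 0.44 kcal/mol.
The cis isomer is lower by 0.44 kcal/mol.

cis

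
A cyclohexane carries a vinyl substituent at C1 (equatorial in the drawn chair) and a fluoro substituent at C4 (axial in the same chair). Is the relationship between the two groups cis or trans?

C1 and C4 have opposite parity, so their axial bonds point in opposite directions.
With opposite-parity carbons, two substituents on the same face are one axial and one equatorial; opposite faces give both axial or both equatorial.
Here the groups are equatorial/axial → same face → cis.

cis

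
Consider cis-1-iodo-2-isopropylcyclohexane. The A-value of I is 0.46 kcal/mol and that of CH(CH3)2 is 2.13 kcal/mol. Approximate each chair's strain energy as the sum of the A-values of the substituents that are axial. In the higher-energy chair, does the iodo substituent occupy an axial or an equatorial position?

C1 and C2 have opposite parity, so for the cis isomer the two substituents are one axial and one equatorial in each chair.
Chair I (iodo axial, isopropyl equatorial): E = 0.46 kcal/mol.
Chair II (iodo equatorial, isopropyl axial): E = 2.13 kcal/mol.
Chair II is the less stable (higher-energy) conformer, and in that chair the iodo group is equatorial.

equatorial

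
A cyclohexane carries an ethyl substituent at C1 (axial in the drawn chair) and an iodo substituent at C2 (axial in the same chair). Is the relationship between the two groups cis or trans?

trans

C1 and C2 have opposite parity, so their axial bonds point in opposite directions.
With opposite-parity carbons, two substituents on the same face are one axial and one equatorial; opposite faces give both axial or both equatorial.
Here the groups are axial/axial → opposite face → trans.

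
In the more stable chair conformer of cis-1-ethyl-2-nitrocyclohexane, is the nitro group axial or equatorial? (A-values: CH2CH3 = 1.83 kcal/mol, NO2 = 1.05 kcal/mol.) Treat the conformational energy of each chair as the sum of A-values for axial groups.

C1 and C2 have opposite parity, so for the cis isomer the two substituents are one axial and one equatorial in each chair.
Chair I (ethyl axial, nitro equatorial): E = 1.83 kcal/mol.
Chair II (ethyl equatorial, nitro axial): E = 1.05 kcal/mol.
Chair II is the more stable (lower-energy) conformer, and in that chair the nitro group is axial.

axial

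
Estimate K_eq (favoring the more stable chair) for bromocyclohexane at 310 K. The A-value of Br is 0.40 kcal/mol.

K ≈ 1.91

One chair has the bromo group axial (E = 0.40 kcal/mol) and the other has it equatorial (E = 0).
ΔG = 0.40 kcal/mol between the two chairs.
K = exp(ΔG/RT) with R = 1.987×10⁻³ kcal mol⁻¹ K⁻¹ and T = 310 K gives K ≈ 1.91.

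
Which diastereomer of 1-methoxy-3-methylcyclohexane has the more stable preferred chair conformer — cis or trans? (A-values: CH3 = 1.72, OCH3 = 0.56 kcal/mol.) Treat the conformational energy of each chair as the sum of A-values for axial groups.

cis

At 1,3 positions (parity same): cis → (e,e or a,a); trans → (a,e or e,a).
Best chair for cis: E = 0.00 kcal/mol; best chair for trans: E = 0.56 kcal/mol.
The cis isomer is lower by 0.56 kcal/mol.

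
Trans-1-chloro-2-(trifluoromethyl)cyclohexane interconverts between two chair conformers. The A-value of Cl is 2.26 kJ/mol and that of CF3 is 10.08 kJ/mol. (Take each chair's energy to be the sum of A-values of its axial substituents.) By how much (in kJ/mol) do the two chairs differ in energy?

C1 and C2 have opposite parity, so for the trans isomer the two substituents are e,e in one chair and a,a in the other.
Chair I (chloro axial, trifluoromethyl axial): E = 12.34 kJ/mol.
Chair II (chloro equatorial, trifluoromethyl equatorial): E = 0.00 kJ/mol.
ΔE = 12.34 − 0.00 = 12.34 kJ/mol; chair II is more stable.

12.34 kJ/mol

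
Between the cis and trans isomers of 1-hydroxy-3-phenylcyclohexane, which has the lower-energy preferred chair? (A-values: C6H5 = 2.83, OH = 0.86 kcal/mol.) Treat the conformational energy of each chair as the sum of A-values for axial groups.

At 1,3 positions (parity same): cis → (e,e or a,a); trans → (a,e or e,a).
Best chair for cis: E = 0.00 kcal/mol; best chair for trans: E = 0.86 kcal/mol.
The cis isomer is lower by 0.86 kcal/mol.

cis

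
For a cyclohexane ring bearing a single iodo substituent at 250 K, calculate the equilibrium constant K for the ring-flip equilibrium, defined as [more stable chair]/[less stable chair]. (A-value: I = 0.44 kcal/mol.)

One chair has the iodo group axial (E = 0.44 kcal/mol) and the other has it equatorial (E = 0).
ΔG = 0.44 kcal/mol between the two chairs.
K = exp(ΔG/RT) with R = 1.987×10⁻³ kcal mol⁻¹ K⁻¹ and T = 250 K gives K ≈ 2.42.

K ≈ 2.42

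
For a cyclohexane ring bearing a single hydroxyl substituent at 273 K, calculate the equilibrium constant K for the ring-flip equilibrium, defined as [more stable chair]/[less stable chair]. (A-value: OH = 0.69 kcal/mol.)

One chair has the hydroxyl group axial (E = 0.69 kcal/mol) and the other has it equatorial (E = 0).
ΔG = 0.69 kcal/mol between the two chairs.
K = exp(ΔG/RT) with R = 1.987×10⁻³ kcal mol⁻¹ K⁻¹ and T = 273 K gives K ≈ 3.57.

K ≈ 3.57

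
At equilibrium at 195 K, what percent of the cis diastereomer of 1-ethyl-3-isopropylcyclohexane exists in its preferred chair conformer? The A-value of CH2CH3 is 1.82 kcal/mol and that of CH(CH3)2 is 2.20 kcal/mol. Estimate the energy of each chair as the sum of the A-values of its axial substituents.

100.0%

C1 and C3 have the same parity, so for the cis isomer the two substituents are e,e in one chair and a,a in the other.
Chair I (ethyl axial, isopropyl axial): E = 4.02 kcal/mol; chair II (ethyl equatorial, isopropyl equatorial): E = 0.00 kcal/mol.
ΔG = 4.02 kcal/mol between the two chairs.
K = exp(ΔG/RT) with R = 1.987×10⁻³ kcal mol⁻¹ K⁻¹ and T = 195 K gives K ≈ 3.21e+04.
Fraction in the lower-energy chair = K/(K+1) = 100.0%.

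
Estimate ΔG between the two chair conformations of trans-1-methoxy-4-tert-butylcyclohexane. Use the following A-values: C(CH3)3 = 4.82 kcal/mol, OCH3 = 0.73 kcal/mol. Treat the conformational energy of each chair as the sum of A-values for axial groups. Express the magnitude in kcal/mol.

C1 and C4 have opposite parity, so for the trans isomer the two substituents are e,e in one chair and a,a in the other.
Chair I (tert-butyl axial, methoxy axial): E = 5.55 kcal/mol.
Chair II (tert-butyl equatorial, methoxy equatorial): E = 0.00 kcal/mol.
ΔE = 5.55 − 0.00 = 5.55 kcal/mol; chair II is more stable.

5.55 kcal/mol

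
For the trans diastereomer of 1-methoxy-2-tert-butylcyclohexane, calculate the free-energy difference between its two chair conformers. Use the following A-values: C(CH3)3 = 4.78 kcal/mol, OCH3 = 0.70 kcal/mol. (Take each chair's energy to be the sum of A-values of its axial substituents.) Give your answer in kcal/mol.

C1 and C2 have opposite parity, so for the trans isomer the two substituents are e,e in one chair and a,a in the other.
Chair I (tert-butyl axial, methoxy axial): E = 5.48 kcal/mol.
Chair II (tert-butyl equatorial, methoxy equatorial): E = 0.00 kcal/mol.
ΔE = 5.48 − 0.00 = 5.48 kcal/mol; chair II is more stable.

5.48 kcal/mol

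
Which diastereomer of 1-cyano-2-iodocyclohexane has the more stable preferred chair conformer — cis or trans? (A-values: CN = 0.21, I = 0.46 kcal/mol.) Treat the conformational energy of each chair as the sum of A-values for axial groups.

At 1,2 positions (parity opposite): cis → (a,e or e,a); trans → (e,e or a,a).
Best chair for cis: E = 0.21 kcal/mol; best chair for trans: E = 0.00 kcal/mol.
The trans isomer is lower by 0.21 kcal/mol.

trans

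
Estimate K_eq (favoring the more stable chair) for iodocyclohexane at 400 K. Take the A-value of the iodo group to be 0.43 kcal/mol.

K ≈ 1.72

One chair has the iodo group axial (E = 0.43 kcal/mol) and the other has it equatorial (E = 0).
ΔG = 0.43 kcal/mol between the two chairs.
K = exp(ΔG/RT) with R = 1.987×10⁻³ kcal mol⁻¹ K⁻¹ and T = 400 K gives K ≈ 1.72.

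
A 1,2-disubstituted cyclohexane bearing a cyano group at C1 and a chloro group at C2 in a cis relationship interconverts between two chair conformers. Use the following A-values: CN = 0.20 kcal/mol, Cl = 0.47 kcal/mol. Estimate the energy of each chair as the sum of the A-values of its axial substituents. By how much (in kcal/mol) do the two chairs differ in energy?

C1 and C2 have opposite parity, so for the cis isomer the two substituents are one axial and one equatorial in each chair.
Chair I (cyano axial, chloro equatorial): E = 0.20 kcal/mol.
Chair II (cyano equatorial, chloro axial): E = 0.47 kcal/mol.
ΔE = 0.47 − 0.20 = 0.27 kcal/mol; chair I is more stable.

0.27 kcal/mol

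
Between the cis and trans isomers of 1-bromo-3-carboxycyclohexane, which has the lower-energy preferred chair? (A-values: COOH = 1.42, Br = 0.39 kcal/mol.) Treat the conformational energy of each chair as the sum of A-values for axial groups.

At 1,3 positions (parity same): cis → (e,e or a,a); trans → (a,e or e,a).
Best chair for cis: E = 0.00 kcal/mol; best chair for trans: E = 0.39 kcal/mol.
The cis isomer is lower by 0.39 kcal/mol.

cis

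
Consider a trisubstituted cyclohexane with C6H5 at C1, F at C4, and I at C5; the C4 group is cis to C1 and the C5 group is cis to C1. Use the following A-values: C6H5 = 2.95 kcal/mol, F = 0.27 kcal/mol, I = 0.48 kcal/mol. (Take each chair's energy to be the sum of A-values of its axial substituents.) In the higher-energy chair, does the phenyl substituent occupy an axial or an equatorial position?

Chair I (phenyl axial, fluoro equatorial, iodo axial): E = 3.43 kcal/mol.
Chair II (phenyl equatorial, fluoro axial, iodo equatorial): E = 0.27 kcal/mol.
Chair I is the less stable (higher-energy) conformer, and in that chair the phenyl group is axial.

axial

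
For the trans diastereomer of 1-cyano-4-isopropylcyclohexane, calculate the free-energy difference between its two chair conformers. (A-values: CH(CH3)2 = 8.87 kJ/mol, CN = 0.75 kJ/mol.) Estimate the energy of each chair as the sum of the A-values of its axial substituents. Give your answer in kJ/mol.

9.62 kJ/mol

C1 and C4 have opposite parity, so for the trans isomer the two substituents are e,e in one chair and a,a in the other.
Chair I (isopropyl axial, cyano axial): E = 9.62 kJ/mol.
Chair II (isopropyl equatorial, cyano equatorial): E = 0.00 kJ/mol.
ΔE = 9.62 − 0.00 = 9.62 kJ/mol; chair II is more stable.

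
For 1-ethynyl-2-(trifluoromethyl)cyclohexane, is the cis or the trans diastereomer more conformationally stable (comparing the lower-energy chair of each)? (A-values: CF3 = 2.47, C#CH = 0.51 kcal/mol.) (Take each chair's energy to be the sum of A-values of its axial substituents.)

At 1,2 positions (parity opposite): cis → (a,e or e,a); trans → (e,e or a,a).
Best chair for cis: E = 0.51 kcal/mol; best chair for trans: E = 0.00 kcal/mol.
The trans isomer is lower by 0.51 kcal/mol.

trans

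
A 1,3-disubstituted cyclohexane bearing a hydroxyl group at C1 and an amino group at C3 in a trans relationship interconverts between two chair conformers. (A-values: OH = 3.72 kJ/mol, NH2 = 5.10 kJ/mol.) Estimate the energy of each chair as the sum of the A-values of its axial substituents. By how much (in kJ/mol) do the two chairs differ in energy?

C1 and C3 have the same parity, so for the trans isomer the two substituents are one axial and one equatorial in each chair.
Chair I (hydroxyl axial, amino equatorial): E = 3.72 kJ/mol.
Chair II (hydroxyl equatorial, amino axial): E = 5.10 kJ/mol.
ΔE = 5.10 − 3.72 = 1.38 kJ/mol; chair I is more stable.

1.38 kJ/mol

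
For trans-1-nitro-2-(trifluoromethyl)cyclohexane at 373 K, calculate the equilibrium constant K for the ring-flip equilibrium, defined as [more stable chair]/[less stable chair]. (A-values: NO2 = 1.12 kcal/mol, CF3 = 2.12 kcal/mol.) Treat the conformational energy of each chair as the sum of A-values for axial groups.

C1 and C2 have opposite parity, so for the trans isomer the two substituents are e,e in one chair and a,a in the other.
Chair I (nitro axial, trifluoromethyl axial): E = 3.24 kcal/mol; chair II (nitro equatorial, trifluoromethyl equatorial): E = 0.00 kcal/mol.
ΔG = 3.24 kcal/mol between the two chairs.
K = exp(ΔG/RT) with R = 1.987×10⁻³ kcal mol⁻¹ K⁻¹ and T = 373 K gives K ≈ 79.2.

K ≈ 79.2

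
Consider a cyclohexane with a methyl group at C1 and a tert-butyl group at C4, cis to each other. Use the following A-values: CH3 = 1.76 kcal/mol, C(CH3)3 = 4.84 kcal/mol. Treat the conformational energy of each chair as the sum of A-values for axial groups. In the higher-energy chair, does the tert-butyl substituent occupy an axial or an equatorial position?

C1 and C4 have opposite parity, so for the cis isomer the two substituents are one axial and one equatorial in each chair.
Chair I (methyl axial, tert-butyl equatorial): E = 1.76 kcal/mol.
Chair II (methyl equatorial, tert-butyl axial): E = 4.84 kcal/mol.
Chair II is the less stable (higher-energy) conformer, and in that chair the tert-butyl group is axial.

axial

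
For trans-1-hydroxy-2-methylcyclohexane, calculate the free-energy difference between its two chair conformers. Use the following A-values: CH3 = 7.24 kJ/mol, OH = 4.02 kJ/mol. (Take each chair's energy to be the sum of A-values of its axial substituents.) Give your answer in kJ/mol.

11.26 kJ/mol

C1 and C2 have opposite parity, so for the trans isomer the two substituents are e,e in one chair and a,a in the other.
Chair I (methyl axial, hydroxyl axial): E = 11.26 kJ/mol.
Chair II (methyl equatorial, hydroxyl equatorial): E = 0.00 kJ/mol.
ΔE = 11.26 − 0.00 = 11.26 kJ/mol; chair II is more stable.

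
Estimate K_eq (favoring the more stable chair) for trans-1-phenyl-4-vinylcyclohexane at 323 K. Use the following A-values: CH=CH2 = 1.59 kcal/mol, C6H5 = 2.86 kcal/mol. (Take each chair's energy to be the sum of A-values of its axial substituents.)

K ≈ 1026

C1 and C4 have opposite parity, so for the trans isomer the two substituents are e,e in one chair and a,a in the other.
Chair I (vinyl axial, phenyl axial): E = 4.45 kcal/mol; chair II (vinyl equatorial, phenyl equatorial): E = 0.00 kcal/mol.
ΔG = 4.45 kcal/mol between the two chairs.
K = exp(ΔG/RT) with R = 1.987×10⁻³ kcal mol⁻¹ K⁻¹ and T = 323 K gives K ≈ 1.03e+03.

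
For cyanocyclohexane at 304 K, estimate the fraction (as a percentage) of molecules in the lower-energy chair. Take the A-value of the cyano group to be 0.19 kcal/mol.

One chair has the cyano group axial (E = 0.19 kcal/mol) and the other has it equatorial (E = 0).
ΔG = 0.19 kcal/mol between the two chairs.
K = exp(ΔG/RT) with R = 1.987×10⁻³ kcal mol⁻¹ K⁻¹ and T = 304 K gives K ≈ 1.37.
Fraction in the lower-energy chair = K/(K+1) = 57.8%.

57.8%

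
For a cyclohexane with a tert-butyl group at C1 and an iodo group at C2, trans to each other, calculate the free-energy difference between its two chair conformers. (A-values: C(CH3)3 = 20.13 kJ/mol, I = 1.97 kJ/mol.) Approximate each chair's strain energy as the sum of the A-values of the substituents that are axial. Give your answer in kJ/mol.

C1 and C2 have opposite parity, so for the trans isomer the two substituents are e,e in one chair and a,a in the other.
Chair I (tert-butyl axial, iodo axial): E = 22.10 kJ/mol.
Chair II (tert-butyl equatorial, iodo equatorial): E = 0.00 kJ/mol.
ΔE = 22.10 − 0.00 = 22.10 kJ/mol; chair II is more stable.

22.10 kJ/mol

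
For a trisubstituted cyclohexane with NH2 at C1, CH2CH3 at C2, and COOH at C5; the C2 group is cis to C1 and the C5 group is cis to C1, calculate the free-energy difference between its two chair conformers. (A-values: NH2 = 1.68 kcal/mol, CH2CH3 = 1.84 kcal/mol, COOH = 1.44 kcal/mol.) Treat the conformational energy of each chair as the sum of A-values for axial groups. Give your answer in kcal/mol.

1.28 kcal/mol

Chair I (amino axial, ethyl equatorial, carboxyl axial): E = 3.12 kcal/mol.
Chair II (amino equatorial, ethyl axial, carboxyl equatorial): E = 1.84 kcal/mol.
ΔE = 3.12 − 1.84 = 1.28 kcal/mol; chair II is more stable.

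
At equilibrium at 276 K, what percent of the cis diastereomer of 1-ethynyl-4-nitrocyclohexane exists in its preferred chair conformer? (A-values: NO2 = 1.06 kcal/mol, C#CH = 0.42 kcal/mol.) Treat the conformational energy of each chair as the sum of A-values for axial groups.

76.3%

C1 and C4 have opposite parity, so for the cis isomer the two substituents are one axial and one equatorial in each chair.
Chair I (nitro axial, ethynyl equatorial): E = 1.06 kcal/mol; chair II (nitro equatorial, ethynyl axial): E = 0.42 kcal/mol.
ΔG = 0.64 kcal/mol between the two chairs.
K = exp(ΔG/RT) with R = 1.987×10⁻³ kcal mol⁻¹ K⁻¹ and T = 276 K gives K ≈ 3.21.
Fraction in the lower-energy chair = K/(K+1) = 76.3%.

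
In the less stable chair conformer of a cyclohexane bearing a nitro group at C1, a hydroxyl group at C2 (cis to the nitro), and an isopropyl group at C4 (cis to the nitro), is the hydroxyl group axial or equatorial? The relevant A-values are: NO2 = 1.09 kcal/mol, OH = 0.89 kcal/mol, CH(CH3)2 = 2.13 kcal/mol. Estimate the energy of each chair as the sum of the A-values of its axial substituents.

axial

Chair I (nitro axial, hydroxyl equatorial, isopropyl equatorial): E = 1.09 kcal/mol.
Chair II (nitro equatorial, hydroxyl axial, isopropyl axial): E = 3.02 kcal/mol.
Chair II is the less stable (higher-energy) conformer, and in that chair the hydroxyl group is axial.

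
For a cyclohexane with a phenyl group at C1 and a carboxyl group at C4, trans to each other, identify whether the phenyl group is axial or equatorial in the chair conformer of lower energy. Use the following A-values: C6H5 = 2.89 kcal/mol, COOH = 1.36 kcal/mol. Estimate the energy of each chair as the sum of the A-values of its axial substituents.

C1 and C4 have opposite parity, so for the trans isomer the two substituents are e,e in one chair and a,a in the other.
Chair I (phenyl axial, carboxyl axial): E = 4.25 kcal/mol.
Chair II (phenyl equatorial, carboxyl equatorial): E = 0.00 kcal/mol.
Chair II is the more stable (lower-energy) conformer, and in that chair the phenyl group is equatorial.

equatorial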